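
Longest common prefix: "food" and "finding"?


Word 1: "food"
Word 2: "finding"
Comparing from start:
  Pos 0: 'f' == 'f'
  Pos 1: 'o' != 'i' (stop)
LCP = "f" (length 1)


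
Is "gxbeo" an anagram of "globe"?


Word 1: "globe" → sorted: beglo
Word 2: "gxbeo" → sorted: begox
Same letters? beglo != begox
Anagram = No


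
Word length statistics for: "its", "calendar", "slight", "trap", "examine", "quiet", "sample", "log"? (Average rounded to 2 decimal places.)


Lengths: "its"=3, "calendar"=8, "slight"=6, "trap"=4, "examine"=7, "quiet"=5, "sample"=6, "log"=3
Sum = 42, Count = 8
Average = 42/8 = 5.25
= avg=5.25, min=3, max=8


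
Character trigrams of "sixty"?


Word: "sixty" (length 5)
Number of trigrams = 5 - 3 + 1 = 3
  Position 0: "six"
  Position 1: "ixt"
  Position 2: "xty"
Trigrams = "six", "ixt", "xty"


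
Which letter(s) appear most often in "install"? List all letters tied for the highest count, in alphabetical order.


Word: "install"
Letter counts:
  'a': 1
  'i': 1
  'l': 2
  'n': 1
  's': 1
  't': 1
Maximum count = 2
Most frequent = 'l' (2 times each)


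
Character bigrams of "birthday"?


Word: "birthday" (length 8)
Number of bigrams = 8 - 2 + 1 = 7
  Position 0: "bi"
  Position 1: "ir"
  Position 2: "rt"
  Position 3: "th"
  Position 4: "hd"
  Position 5: "da"
  Position 6: "ay"
Bigrams = "bi", "ir", "rt", "th", "hd", "da", "ay"


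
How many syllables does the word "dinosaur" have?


Word: "dinosaur"
Syllable breakdown: di · no · saur
Counting: 3 parts
= 3 syllables


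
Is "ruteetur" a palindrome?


Word: "ruteetur"
Reversed: "ruteetur"
Forward == Backward? ruteetur == ruteetur
Palindrome = Yes


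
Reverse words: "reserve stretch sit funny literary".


Original: "reserve stretch sit funny literary"
Words (1..n): reserve | stretch | sit | funny | literary
Reversed (n..1): literary | funny | sit | stretch | reserve
Result = "literary funny sit stretch reserve"


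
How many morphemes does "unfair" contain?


Word: "unfair"
Morphemes: un- | fair
Each morpheme carries meaning
= 2 morphemes


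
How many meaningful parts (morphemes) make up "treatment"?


Word: "treatment"
Morphemes: treat | -ment
Each morpheme carries meaning
= 2 morphemes


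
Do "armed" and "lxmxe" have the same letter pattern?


Pattern of "armed": [0, 1, 2, 3, 4]
Pattern of "lxmxe": [0, 1, 2, 1, 3]
Patterns do not match
Same pattern = No


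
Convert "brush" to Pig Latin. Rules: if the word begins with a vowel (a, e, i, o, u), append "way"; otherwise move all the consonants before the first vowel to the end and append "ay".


Word: "brush"
Starts with consonant(s) → move to end, add 'ay'
Consonant cluster: "br"
Pig Latin = "ushbray"


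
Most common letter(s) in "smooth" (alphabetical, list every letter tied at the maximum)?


Word: "smooth"
Letter counts:
  'h': 1
  'm': 1
  'o': 2
  's': 1
  't': 1
Maximum count = 2
Most frequent = 'o' (2 times each)


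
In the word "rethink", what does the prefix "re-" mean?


Prefix: re-
Example: rethink = re- + think
Meaning = again


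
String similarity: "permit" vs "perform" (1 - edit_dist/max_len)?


Word 1: "permit" (length 6)
Word 2: "perform" (length 7)
One optimal edit sequence:
  1. keep 'p'
  2. keep 'e'
  3. keep 'r'
  4. insert 'f'  (+1)
  5. substitute 'm' -> 'o'  (+1)
  6. substitute 'i' -> 'r'  (+1)
  7. substitute 't' -> 'm'  (+1)
Edit distance = 4
Max length = max(6, 7) = 7
Similarity = 1 - 4/7
= 0.4286


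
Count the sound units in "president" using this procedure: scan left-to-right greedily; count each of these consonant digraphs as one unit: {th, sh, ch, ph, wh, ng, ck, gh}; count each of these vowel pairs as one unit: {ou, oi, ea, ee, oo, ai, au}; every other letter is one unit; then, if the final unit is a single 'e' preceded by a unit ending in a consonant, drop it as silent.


Word: "president" (9 letters)
Left-to-right scan:
  (1) 'p' (letter)
  (2) 'r' (letter)
  (3) 'e' (letter)
  (4) 's' (letter)
  (5) 'i' (letter)
  (6) 'd' (letter)
  (7) 'e' (letter)
  (8) 'n' (letter)
  (9) 't' (letter)
Units from scan: 9
Sound units = 9 units


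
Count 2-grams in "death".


Word: "death" (length 5)
Number of 2-grams = length - 2 + 1 = 5 - 2 + 1
= 4


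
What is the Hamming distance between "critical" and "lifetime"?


Comparing character by character (same length = 8):
  Pos 0: 'c' vs 'l' !=
  Pos 1: 'r' vs 'i' !=
  Pos 2: 'i' vs 'f' !=
  Pos 3: 't' vs 'e' !=
  Pos 4: 'i' vs 't' !=
  Pos 5: 'c' vs 'i' !=
  Pos 6: 'a' vs 'm' !=
  Pos 7: 'l' vs 'e' !=
Hamming distance = 8


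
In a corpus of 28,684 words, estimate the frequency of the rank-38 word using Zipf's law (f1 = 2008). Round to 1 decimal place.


Zipf's law: f(r) = f(1) / r
f(1) = 2008
f(38) = 2008 / 38
= 52.8 occurrences


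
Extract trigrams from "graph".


Word: "graph" (length 5)
Number of trigrams = 5 - 3 + 1 = 3
  Position 0: "gra"
  Position 1: "rap"
  Position 2: "aph"
Trigrams = "gra", "rap", "aph"


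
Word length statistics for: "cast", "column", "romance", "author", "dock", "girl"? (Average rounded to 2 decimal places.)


Lengths: "cast"=4, "column"=6, "romance"=7, "author"=6, "dock"=4, "girl"=4
Sum = 31, Count = 6
Average = 31/6 = 5.17
= avg=5.17, min=4, max=7


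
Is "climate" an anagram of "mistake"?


Word 1: "mistake" → sorted: aeikmst
Word 2: "climate" → sorted: aceilmt
Same letters? aeikmst != aceilmt
Anagram = No


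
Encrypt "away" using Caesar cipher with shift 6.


Word: "away"
Shift: 6
Each letter → (letter + shift) mod 26:
  'a' (0) + 6 = 6 → 'g'
  'w' (22) + 6 = 2 → 'c'
  'a' (0) + 6 = 6 → 'g'
  'y' (24) + 6 = 4 → 'e'
Result = "gcge"


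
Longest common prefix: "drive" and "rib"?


Word 1: "drive"
Word 2: "rib"
Comparing from start:
  Pos 0: 'd' != 'r' (stop)
LCP = "" (length 0)


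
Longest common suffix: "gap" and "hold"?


Word 1: "gap"
Word 2: "hold"
Comparing from end:
  Pos -1: 'p' != 'd' (stop)
LCS = "" (length 0)


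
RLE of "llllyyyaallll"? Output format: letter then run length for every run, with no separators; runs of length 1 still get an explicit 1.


String: "llllyyyaallll"
Scanning for consecutive runs:
  'l' x 4
  'y' x 3
  'a' x 2
  'l' x 4
RLE = "l4y3a2l4"


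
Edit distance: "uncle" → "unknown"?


Word 1: "uncle" (length 5)
Word 2: "unknown" (length 7)
One optimal edit sequence (insert/delete/substitute each cost 1):
  1. keep 'u'
  2. insert 'n'  (+1)
  3. insert 'k'  (+1)
  4. keep 'n'
  5. substitute 'c' -> 'o'  (+1)
  6. substitute 'l' -> 'w'  (+1)
  7. substitute 'e' -> 'n'  (+1)
Total edit operations: 5
Edit distance = 5


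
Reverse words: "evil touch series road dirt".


Original: "evil touch series road dirt"
Words (1..n): evil | touch | series | road | dirt
Reversed (n..1): dirt | road | series | touch | evil
Result = "dirt road series touch evil"


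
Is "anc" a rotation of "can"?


Word: "can", Candidate: "anc"
Method: check if candidate is substring of word+word
"cancan" contains "anc"? Yes
Is rotation = Yes


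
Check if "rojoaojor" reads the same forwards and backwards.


Word: "rojoaojor"
Reversed: "rojoaojor"
Forward == Backward? rojoaojor == rojoaojor
Palindrome = Yes


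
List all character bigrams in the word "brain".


Word: "brain" (length 5)
Number of bigrams = 5 - 2 + 1 = 4
  Position 0: "br"
  Position 1: "ra"
  Position 2: "ai"
  Position 3: "in"
Bigrams = "br", "ra", "ai", "in"


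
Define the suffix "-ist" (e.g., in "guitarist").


Suffix: -ist
As in: guitarist -> guitar + -ist
Meaning = one who practices


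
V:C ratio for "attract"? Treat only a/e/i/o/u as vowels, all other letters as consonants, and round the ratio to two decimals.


Word: "attract"
Vowels (a,e,i,o,u): 2
Consonants: 5
Ratio = 2/5
= 0.40


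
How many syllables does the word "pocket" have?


Word: "pocket"
Syllable breakdown: pock / et
Counting: 2 parts
= 2 syllables


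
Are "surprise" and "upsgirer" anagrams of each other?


Word 1: "surprise" → sorted: eiprrssu
Word 2: "upsgirer" → sorted: egiprrsu
Same letters? eiprrssu != egiprrsu
Anagram = No


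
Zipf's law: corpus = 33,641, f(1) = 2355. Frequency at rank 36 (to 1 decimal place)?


Zipf's law: f(r) = f(1) / r
f(1) = 2355
f(36) = 2355 / 36
= 65.4 occurrences


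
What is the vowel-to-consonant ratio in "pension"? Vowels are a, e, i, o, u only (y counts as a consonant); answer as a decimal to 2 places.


Word: "pension"
Vowels (a,e,i,o,u): 3
Consonants: 4
Ratio = 3/4
= 0.75


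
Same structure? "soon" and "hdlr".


Pattern of "soon": [0, 1, 1, 2]
Pattern of "hdlr": [0, 1, 2, 3]
Patterns do not match
Same pattern = No


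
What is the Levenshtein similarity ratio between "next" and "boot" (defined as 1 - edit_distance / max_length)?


Word 1: "next" (length 4)
Word 2: "boot" (length 4)
One optimal edit sequence:
  1. substitute 'n' -> 'b'  (+1)
  2. substitute 'e' -> 'o'  (+1)
  3. substitute 'x' -> 'o'  (+1)
  4. keep 't'
Edit distance = 3
Max length = max(4, 4) = 4
Similarity = 1 - 3/4
= 0.2500


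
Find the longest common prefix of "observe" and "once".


Word 1: "observe"
Word 2: "once"
Comparing from start:
  Pos 0: 'o' == 'o'
  Pos 1: 'b' != 'n' (stop)
LCP = "o" (length 1)


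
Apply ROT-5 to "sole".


Word: "sole"
Shift: 5
Each letter → (letter + shift) mod 26:
  's' (18) + 5 = 23 → 'x'
  'o' (14) + 5 = 19 → 't'
  'l' (11) + 5 = 16 → 'q'
  'e' (4) + 5 = 9 → 'j'
Result = "xtqj"


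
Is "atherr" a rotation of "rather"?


Word: "rather", Candidate: "atherr"
Method: check if candidate is substring of word+word
"ratherrather" contains "atherr"? Yes
Is rotation = Yes


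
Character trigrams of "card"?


Word: "card" (length 4)
Number of trigrams = 4 - 3 + 1 = 2
  Position 0: "car"
  Position 1: "ard"
Trigrams = "car", "ard"


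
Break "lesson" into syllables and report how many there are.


Word: "lesson"
Syllable breakdown: les / son
Counting: 2 parts
= 2 syllables


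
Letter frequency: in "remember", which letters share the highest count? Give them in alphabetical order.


Word: "remember"
Letter counts:
  'b': 1
  'e': 3
  'm': 2
  'r': 2
Maximum count = 3
Most frequent = 'e' (3 times each)


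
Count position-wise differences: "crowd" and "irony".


Comparing character by character (same length = 5):
  Pos 0: 'c' vs 'i' !=
  Pos 1: 'r' vs 'r' =
  Pos 2: 'o' vs 'o' =
  Pos 3: 'w' vs 'n' !=
  Pos 4: 'd' vs 'y' !=
Hamming distance = 3


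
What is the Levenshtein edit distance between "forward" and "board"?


Word 1: "forward" (length 7)
Word 2: "board" (length 5)
One optimal edit sequence (insert/delete/substitute each cost 1):
  1. substitute 'f' -> 'b'  (+1)
  2. keep 'o'
  3. delete 'r'  (+1)
  4. delete 'w'  (+1)
  5. keep 'a'
  6. keep 'r'
  7. keep 'd'
Total edit operations: 3
Edit distance = 3


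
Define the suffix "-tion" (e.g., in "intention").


Suffix: -tion
Example: intention (intend + -tion, with a spelling change)
Meaning = act or process


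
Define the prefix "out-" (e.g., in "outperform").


Prefix: out-
Example: outperform (out- + perform)
Meaning = surpass


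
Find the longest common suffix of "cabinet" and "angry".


Word 1: "cabinet"
Word 2: "angry"
Comparing from end:
  Pos -1: 't' != 'y' (stop)
LCS = "" (length 0)


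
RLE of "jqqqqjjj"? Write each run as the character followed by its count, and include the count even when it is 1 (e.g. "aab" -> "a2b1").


String: "jqqqqjjj"
Scanning for consecutive runs:
  'j' x 1
  'q' x 4
  'j' x 3
RLE = "j1q4j3"


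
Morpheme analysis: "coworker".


Word: "coworker"
Morphemes: co- / work / -er
Each morpheme carries meaning
= 3 morphemes


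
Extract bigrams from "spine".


Word: "spine" (length 5)
Number of bigrams = 5 - 2 + 1 = 4
  Position 0: "sp"
  Position 1: "pi"
  Position 2: "in"
  Position 3: "ne"
Bigrams = "sp", "pi", "in", "ne"


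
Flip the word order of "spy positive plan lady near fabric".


Original: "spy positive plan lady near fabric"
Words (1..n): spy | positive | plan | lady | near | fabric
Reversed (n..1): fabric | near | lady | plan | positive | spy
Result = "fabric near lady plan positive spy"


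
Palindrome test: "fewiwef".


Word: "fewiwef"
Reversed: "fewiwef"
Forward == Backward? fewiwef == fewiwef
Palindrome = Yes


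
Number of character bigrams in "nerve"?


Word: "nerve" (length 5)
Number of 2-grams = length - 2 + 1 = 5 - 2 + 1
= 4


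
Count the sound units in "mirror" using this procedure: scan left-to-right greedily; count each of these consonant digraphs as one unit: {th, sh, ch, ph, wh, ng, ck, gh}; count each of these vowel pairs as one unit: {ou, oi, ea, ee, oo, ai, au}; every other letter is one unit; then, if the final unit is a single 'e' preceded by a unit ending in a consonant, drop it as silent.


Word: "mirror" (6 letters)
Left-to-right scan:
  [1] 'm' (letter)
  [2] 'i' (letter)
  [3] 'r' (letter)
  [4] 'r' (letter)
  [5] 'o' (letter)
  [6] 'r' (letter)
Units from scan: 6
Sound units = 6 units


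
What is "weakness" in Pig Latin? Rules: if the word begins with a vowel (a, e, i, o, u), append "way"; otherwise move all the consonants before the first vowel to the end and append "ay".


Word: "weakness"
Starts with consonant(s) → move to end, add 'ay'
Consonant cluster: "w"
Pig Latin = "eaknessway"


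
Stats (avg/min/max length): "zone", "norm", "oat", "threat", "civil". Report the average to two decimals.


Lengths: "zone"=4, "norm"=4, "oat"=3, "threat"=6, "civil"=5
Sum = 22, Count = 5
Average = 22/5 = 4.40
= avg=4.40, min=3, max=6


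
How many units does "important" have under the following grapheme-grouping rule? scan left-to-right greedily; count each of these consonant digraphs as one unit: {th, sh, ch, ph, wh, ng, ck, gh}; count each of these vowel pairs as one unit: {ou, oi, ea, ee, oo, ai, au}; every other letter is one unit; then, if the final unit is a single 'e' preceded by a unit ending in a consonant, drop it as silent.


Word: "important" (9 letters)
Left-to-right scan:
  (1) 'i' (letter)
  (2) 'm' (letter)
  (3) 'p' (letter)
  (4) 'o' (letter)
  (5) 'r' (letter)
  (6) 't' (letter)
  (7) 'a' (letter)
  (8) 'n' (letter)
  (9) 't' (letter)
Units from scan: 9
Sound units = 9 units


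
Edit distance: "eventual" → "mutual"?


Word 1: "eventual" (length 8)
Word 2: "mutual" (length 6)
One optimal edit sequence (insert/delete/substitute each cost 1):
  1. delete 'e'  (+1)
  2. delete 'v'  (+1)
  3. substitute 'e' -> 'm'  (+1)
  4. substitute 'n' -> 'u'  (+1)
  5. keep 't'
  6. keep 'u'
  7. keep 'a'
  8. keep 'l'
Total edit operations: 4
Edit distance = 4


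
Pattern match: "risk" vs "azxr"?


Pattern of "risk": [0, 1, 2, 3]
Pattern of "azxr": [0, 1, 2, 3]
Patterns match
Same pattern = Yes


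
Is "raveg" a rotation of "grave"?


Word: "grave", Candidate: "raveg"
Method: check if candidate is substring of word+word
"gravegrave" contains "raveg"? Yes
Is rotation = Yes


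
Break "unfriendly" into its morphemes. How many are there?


Word: "unfriendly"
Morphemes: un- + friend + -ly
Each morpheme carries meaning
= 3 morphemes


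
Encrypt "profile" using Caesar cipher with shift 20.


Word: "profile"
Shift: 20
Each letter → (letter + shift) mod 26:
  'p' (15) + 20 = 9 → 'j'
  'r' (17) + 20 = 11 → 'l'
  'o' (14) + 20 = 8 → 'i'
  'f' (5) + 20 = 25 → 'z'
  'i' (8) + 20 = 2 → 'c'
  'l' (11) + 20 = 5 → 'f'
  'e' (4) + 20 = 24 → 'y'
Result = "jlizcfy"


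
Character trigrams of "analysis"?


Word: "analysis" (length 8)
Number of trigrams = 8 - 3 + 1 = 6
  Position 0: "ana"
  Position 1: "nal"
  Position 2: "aly"
  Position 3: "lys"
  Position 4: "ysi"
  Position 5: "sis"
Trigrams = "ana", "nal", "aly", "lys", "ysi", "sis"


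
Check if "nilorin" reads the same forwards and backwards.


Word: "nilorin"
Reversed: "nirolin"
Forward == Backward? nilorin != nirolin
Palindrome = No


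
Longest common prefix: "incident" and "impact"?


Word 1: "incident"
Word 2: "impact"
Comparing from start:
  Pos 0: 'i' == 'i'
  Pos 1: 'n' != 'm' (stop)
LCP = "i" (length 1)


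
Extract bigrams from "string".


Word: "string" (length 6)
Number of bigrams = 6 - 2 + 1 = 5
  Position 0: "st"
  Position 1: "tr"
  Position 2: "ri"
  Position 3: "in"
  Position 4: "ng"
Bigrams = "st", "tr", "ri", "in", "ng"


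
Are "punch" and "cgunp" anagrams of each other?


Word 1: "punch" → sorted: chnpu
Word 2: "cgunp" → sorted: cgnpu
Same letters? chnpu != cgnpu
Anagram = No


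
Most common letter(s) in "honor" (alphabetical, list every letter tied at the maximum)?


Word: "honor"
Letter counts:
  'h': 1
  'n': 1
  'o': 2
  'r': 1
Maximum count = 2
Most frequent = 'o' (2 times each)


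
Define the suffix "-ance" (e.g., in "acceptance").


Suffix: -ance
Example: acceptance = accept + -ance
Meaning = state of


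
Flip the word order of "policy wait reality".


Original: "policy wait reality"
Words (1..n): policy | wait | reality
Reversed (n..1): reality | wait | policy
Result = "reality wait policy"


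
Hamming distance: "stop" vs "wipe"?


Comparing character by character (same length = 4):
  Pos 0: 's' vs 'w' !=
  Pos 1: 't' vs 'i' !=
  Pos 2: 'o' vs 'p' !=
  Pos 3: 'p' vs 'e' !=
Hamming distance = 4


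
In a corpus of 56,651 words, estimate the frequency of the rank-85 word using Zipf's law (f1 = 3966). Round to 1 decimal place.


Zipf's law: f(r) = f(1) / r
f(1) = 3966
f(85) = 3966 / 85
= 46.7 occurrences


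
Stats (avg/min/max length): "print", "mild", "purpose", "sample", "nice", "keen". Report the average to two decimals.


Lengths: "print"=5, "mild"=4, "purpose"=7, "sample"=6, "nice"=4, "keen"=4
Sum = 30, Count = 6
Average = 30/6 = 5.00
= avg=5.00, min=4, max=7


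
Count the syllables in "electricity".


Word: "electricity"
Syllable breakdown: e / lec / tric / i / ty
Counting: 5 parts
= 5 syllables


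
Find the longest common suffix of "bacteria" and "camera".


Word 1: "bacteria"
Word 2: "camera"
Comparing from end:
  Pos -1: 'a' == 'a'
  Pos -2: 'i' != 'r' (stop)
LCS = "a" (length 1)


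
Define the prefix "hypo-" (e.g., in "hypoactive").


Prefix: hypo-
Example: hypoactive = hypo- + active
Meaning = under / below normal


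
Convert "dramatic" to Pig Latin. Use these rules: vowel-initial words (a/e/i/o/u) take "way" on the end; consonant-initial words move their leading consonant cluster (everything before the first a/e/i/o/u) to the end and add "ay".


Word: "dramatic"
Starts with consonant(s) → move to end, add 'ay'
Consonant cluster: "dr"
Pig Latin = "amaticdray"


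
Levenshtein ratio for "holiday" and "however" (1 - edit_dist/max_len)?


Word 1: "holiday" (length 7)
Word 2: "however" (length 7)
One optimal edit sequence:
  1. keep 'h'
  2. keep 'o'
  3. substitute 'l' -> 'w'  (+1)
  4. substitute 'i' -> 'e'  (+1)
  5. substitute 'd' -> 'v'  (+1)
  6. substitute 'a' -> 'e'  (+1)
  7. substitute 'y' -> 'r'  (+1)
Edit distance = 5
Max length = max(7, 7) = 7
Similarity = 1 - 5/7
= 0.2857


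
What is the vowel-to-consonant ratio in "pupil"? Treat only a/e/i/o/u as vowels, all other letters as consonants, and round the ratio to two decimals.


Word: "pupil"
Vowels (a,e,i,o,u): 2
Consonants: 3
Ratio = 2/3
= 0.67


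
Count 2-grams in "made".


Word: "made" (length 4)
Number of 2-grams = length - 2 + 1 = 4 - 2 + 1
= 3


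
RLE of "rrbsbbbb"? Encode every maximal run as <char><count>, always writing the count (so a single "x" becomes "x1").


String: "rrbsbbbb"
Scanning for consecutive runs:
  'r' x 2
  'b' x 1
  's' x 1
  'b' x 4
RLE = "r2b1s1b4"


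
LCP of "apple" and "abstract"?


Word 1: "apple"
Word 2: "abstract"
Comparing from start:
  Pos 0: 'a' == 'a'
  Pos 1: 'p' != 'b' (stop)
LCP = "a" (length 1)


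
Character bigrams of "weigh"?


Word: "weigh" (length 5)
Number of bigrams = 5 - 2 + 1 = 4
  Position 0: "we"
  Position 1: "ei"
  Position 2: "ig"
  Position 3: "gh"
Bigrams = "we", "ei", "ig", "gh"


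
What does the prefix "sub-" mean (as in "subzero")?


Prefix: sub-
As in: subzero -> sub- + zero
Meaning = under / below


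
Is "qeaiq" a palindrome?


Word: "qeaiq"
Reversed: "qiaeq"
Forward == Backward? qeaiq != qiaeq
Palindrome = No


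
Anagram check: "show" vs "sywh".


Word 1: "show" → sorted: hosw
Word 2: "sywh" → sorted: hswy
Same letters? hosw != hswy
Anagram = No


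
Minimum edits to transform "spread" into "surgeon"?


Word 1: "spread" (length 6)
Word 2: "surgeon" (length 7)
One optimal edit sequence (insert/delete/substitute each cost 1):
  1. keep 's'
  2. substitute 'p' -> 'u'  (+1)
  3. keep 'r'
  4. insert 'g'  (+1)
  5. keep 'e'
  6. substitute 'a' -> 'o'  (+1)
  7. substitute 'd' -> 'n'  (+1)
Total edit operations: 4
Edit distance = 4


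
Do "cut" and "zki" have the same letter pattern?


Pattern of "cut": [0, 1, 2]
Pattern of "zki": [0, 1, 2]
Patterns match
Same pattern = Yes


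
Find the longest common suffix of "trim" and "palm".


Word 1: "trim"
Word 2: "palm"
Comparing from end:
  Pos -1: 'm' == 'm'
  Pos -2: 'i' != 'l' (stop)
LCS = "m" (length 1)


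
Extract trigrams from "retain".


Word: "retain" (length 6)
Number of trigrams = 6 - 3 + 1 = 4
  Position 0: "ret"
  Position 1: "eta"
  Position 2: "tai"
  Position 3: "ain"
Trigrams = "ret", "eta", "tai", "ain"


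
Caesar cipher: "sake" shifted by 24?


Word: "sake"
Shift: 24
Each letter → (letter + shift) mod 26:
  's' (18) + 24 = 16 → 'q'
  'a' (0) + 24 = 24 → 'y'
  'k' (10) + 24 = 8 → 'i'
  'e' (4) + 24 = 2 → 'c'
Result = "qyic"


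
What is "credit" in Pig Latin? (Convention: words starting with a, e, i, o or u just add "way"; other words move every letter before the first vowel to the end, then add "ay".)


Word: "credit"
Starts with consonant(s) → move to end, add 'ay'
Consonant cluster: "cr"
Pig Latin = "editcray"


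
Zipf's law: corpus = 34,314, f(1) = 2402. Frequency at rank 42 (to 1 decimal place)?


Zipf's law: f(r) = f(1) / r
f(1) = 2402
f(42) = 2402 / 42
= 57.2 occurrences


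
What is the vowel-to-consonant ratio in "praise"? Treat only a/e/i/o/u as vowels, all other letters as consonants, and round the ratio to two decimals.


Word: "praise"
Vowels (a,e,i,o,u): 3
Consonants: 3
Ratio = 3/3
= 1.00


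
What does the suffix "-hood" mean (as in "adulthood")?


Suffix: -hood
As in: adulthood -> adult + -hood
Meaning = state / condition


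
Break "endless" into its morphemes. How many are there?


Word: "endless"
Morphemes: end | -less
Each morpheme carries meaning
= 2 morphemes


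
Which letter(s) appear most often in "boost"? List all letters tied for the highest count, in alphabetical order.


Word: "boost"
Letter counts:
  'b': 1
  'o': 2
  's': 1
  't': 1
Maximum count = 2
Most frequent = 'o' (2 times each)


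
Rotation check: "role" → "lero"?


Word: "role", Candidate: "lero"
Method: check if candidate is substring of word+word
"rolerole" contains "lero"? Yes
Is rotation = Yes


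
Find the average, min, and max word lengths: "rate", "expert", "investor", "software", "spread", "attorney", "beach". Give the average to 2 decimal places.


Lengths: "rate"=4, "expert"=6, "investor"=8, "software"=8, "spread"=6, "attorney"=8, "beach"=5
Sum = 45, Count = 7
Average = 45/7 = 6.43
= avg=6.43, min=4, max=8


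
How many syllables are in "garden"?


Word: "garden"
Syllable breakdown: gar-den
Counting: 2 parts
= 2 syllables


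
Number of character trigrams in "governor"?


Word: "governor" (length 8)
Number of 3-grams = length - 3 + 1 = 8 - 3 + 1
= 6


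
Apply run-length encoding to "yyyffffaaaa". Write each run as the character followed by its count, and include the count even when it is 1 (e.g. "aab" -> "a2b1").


String: "yyyffffaaaa"
Scanning for consecutive runs:
  'y' x 3
  'f' x 4
  'a' x 4
RLE = "y3f4a4"


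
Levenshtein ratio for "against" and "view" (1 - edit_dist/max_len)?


Word 1: "against" (length 7)
Word 2: "view" (length 4)
One optimal edit sequence:
  1. delete 'a'  (+1)
  2. delete 'g'  (+1)
  3. substitute 'a' -> 'v'  (+1)
  4. keep 'i'
  5. delete 'n'  (+1)
  6. substitute 's' -> 'e'  (+1)
  7. substitute 't' -> 'w'  (+1)
Edit distance = 6
Max length = max(7, 4) = 7
Similarity = 1 - 6/7
= 0.1429


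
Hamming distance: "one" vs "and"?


Comparing character by character (same length = 3):
  Pos 0: 'o' vs 'a' !=
  Pos 1: 'n' vs 'n' =
  Pos 2: 'e' vs 'd' !=
Hamming distance = 2


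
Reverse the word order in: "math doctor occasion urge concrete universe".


Original: "math doctor occasion urge concrete universe"
Words (1..n): math | doctor | occasion | urge | concrete | universe
Reversed (n..1): universe | concrete | urge | occasion | doctor | math
Result = "universe concrete urge occasion doctor math"


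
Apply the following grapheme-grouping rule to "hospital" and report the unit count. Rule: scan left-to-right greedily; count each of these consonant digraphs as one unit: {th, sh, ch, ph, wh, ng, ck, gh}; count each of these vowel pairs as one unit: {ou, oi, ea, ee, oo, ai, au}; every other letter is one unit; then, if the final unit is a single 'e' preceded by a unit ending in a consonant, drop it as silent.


Word: "hospital" (8 letters)
Left-to-right scan:
  1. 'h' (letter)
  2. 'o' (letter)
  3. 's' (letter)
  4. 'p' (letter)
  5. 'i' (letter)
  6. 't' (letter)
  7. 'a' (letter)
  8. 'l' (letter)
Units from scan: 8
Sound units = 8 units


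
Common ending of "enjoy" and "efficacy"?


Word 1: "enjoy"
Word 2: "efficacy"
Comparing from end:
  Pos -1: 'y' == 'y'
  Pos -2: 'o' != 'c' (stop)
LCS = "y" (length 1)


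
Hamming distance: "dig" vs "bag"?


Comparing character by character (same length = 3):
  Pos 0: 'd' vs 'b' !=
  Pos 1: 'i' vs 'a' !=
  Pos 2: 'g' vs 'g' =
Hamming distance = 2


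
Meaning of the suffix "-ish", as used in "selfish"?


Suffix: -ish
As in: selfish -> self + -ish
Meaning = somewhat / having the qualities of


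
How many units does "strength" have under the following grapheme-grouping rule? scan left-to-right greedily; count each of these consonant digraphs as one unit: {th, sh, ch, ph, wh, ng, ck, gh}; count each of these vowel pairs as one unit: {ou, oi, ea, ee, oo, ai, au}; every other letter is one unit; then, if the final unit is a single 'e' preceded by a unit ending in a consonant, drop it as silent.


Word: "strength" (8 letters)
Left-to-right scan:
  (1) 's' (letter)
  (2) 't' (letter)
  (3) 'r' (letter)
  (4) 'e' (letter)
  (5) 'ng' (digraph)
  (6) 'th' (digraph)
Units from scan: 6
Sound units = 6 units


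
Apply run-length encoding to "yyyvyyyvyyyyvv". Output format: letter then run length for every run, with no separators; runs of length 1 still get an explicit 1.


String: "yyyvyyyvyyyyvv"
Scanning for consecutive runs:
  'y' x 3
  'v' x 1
  'y' x 3
  'v' x 1
  'y' x 4
  'v' x 2
RLE = "y3v1y3v1y4v2"


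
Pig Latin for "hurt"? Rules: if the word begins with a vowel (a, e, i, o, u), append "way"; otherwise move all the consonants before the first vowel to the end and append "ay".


Word: "hurt"
Starts with consonant(s) → move to end, add 'ay'
Consonant cluster: "h"
Pig Latin = "urthay"


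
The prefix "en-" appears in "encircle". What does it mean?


Prefix: en-
Example: encircle = en- + circle
Meaning = cause to / put into


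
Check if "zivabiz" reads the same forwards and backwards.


Word: "zivabiz"
Reversed: "zibaviz"
Forward == Backward? zivabiz != zibaviz
Palindrome = No


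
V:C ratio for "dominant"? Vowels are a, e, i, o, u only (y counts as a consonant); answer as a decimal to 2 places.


Word: "dominant"
Vowels (a,e,i,o,u): 3
Consonants: 5
Ratio = 3/5
= 0.60


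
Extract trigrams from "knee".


Word: "knee" (length 4)
Number of trigrams = 4 - 3 + 1 = 2
  Position 0: "kne"
  Position 1: "nee"
Trigrams = "kne", "nee"


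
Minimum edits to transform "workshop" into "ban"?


Word 1: "workshop" (length 8)
Word 2: "ban" (length 3)
One optimal edit sequence (insert/delete/substitute each cost 1):
  1. delete 'w'  (+1)
  2. delete 'o'  (+1)
  3. delete 'r'  (+1)
  4. delete 'k'  (+1)
  5. delete 's'  (+1)
  6. substitute 'h' -> 'b'  (+1)
  7. substitute 'o' -> 'a'  (+1)
  8. substitute 'p' -> 'n'  (+1)
Total edit operations: 8
Edit distance = 8


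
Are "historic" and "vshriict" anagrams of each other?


Word 1: "historic" → sorted: chiiorst
Word 2: "vshriict" → sorted: chiirstv
Same letters? chiiorst != chiirstv
Anagram = No


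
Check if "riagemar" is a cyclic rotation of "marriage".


Word: "marriage", Candidate: "riagemar"
Method: check if candidate is substring of word+word
"marriagemarriage" contains "riagemar"? Yes
Is rotation = Yes


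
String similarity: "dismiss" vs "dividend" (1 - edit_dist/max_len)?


Word 1: "dismiss" (length 7)
Word 2: "dividend" (length 8)
One optimal edit sequence:
  1. keep 'd'
  2. keep 'i'
  3. insert 'v'  (+1)
  4. substitute 's' -> 'i'  (+1)
  5. substitute 'm' -> 'd'  (+1)
  6. substitute 'i' -> 'e'  (+1)
  7. substitute 's' -> 'n'  (+1)
  8. substitute 's' -> 'd'  (+1)
Edit distance = 6
Max length = max(7, 8) = 8
Similarity = 1 - 6/8
= 0.2500


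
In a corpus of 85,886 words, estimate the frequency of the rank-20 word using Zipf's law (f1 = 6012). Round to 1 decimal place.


Zipf's law: f(r) = f(1) / r
f(1) = 6012
f(20) = 6012 / 20
= 300.6 occurrences


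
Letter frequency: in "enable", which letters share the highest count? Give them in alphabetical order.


Word: "enable"
Letter counts:
  'a': 1
  'b': 1
  'e': 2
  'l': 1
  'n': 1
Maximum count = 2
Most frequent = 'e' (2 times each)


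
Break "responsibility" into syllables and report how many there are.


Word: "responsibility"
Syllable breakdown: re · spon · si · bil · i · ty
Counting: 6 parts
= 6 syllables


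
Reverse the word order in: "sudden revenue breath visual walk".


Original: "sudden revenue breath visual walk"
Words (1..n): sudden | revenue | breath | visual | walk
Reversed (n..1): walk | visual | breath | revenue | sudden
Result = "walk visual breath revenue sudden"


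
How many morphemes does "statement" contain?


Word: "statement"
Morphemes: state + -ment
Each morpheme carries meaning
= 2 morphemes


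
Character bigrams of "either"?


Word: "either" (length 6)
Number of bigrams = 6 - 2 + 1 = 5
  Position 0: "ei"
  Position 1: "it"
  Position 2: "th"
  Position 3: "he"
  Position 4: "er"
Bigrams = "ei", "it", "th", "he", "er"


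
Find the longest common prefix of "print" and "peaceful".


Word 1: "print"
Word 2: "peaceful"
Comparing from start:
  Pos 0: 'p' == 'p'
  Pos 1: 'r' != 'e' (stop)
LCP = "p" (length 1)


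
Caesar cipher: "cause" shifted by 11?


Word: "cause"
Shift: 11
Each letter → (letter + shift) mod 26:
  'c' (2) + 11 = 13 → 'n'
  'a' (0) + 11 = 11 → 'l'
  'u' (20) + 11 = 5 → 'f'
  's' (18) + 11 = 3 → 'd'
  'e' (4) + 11 = 15 → 'p'
Result = "nlfdp"


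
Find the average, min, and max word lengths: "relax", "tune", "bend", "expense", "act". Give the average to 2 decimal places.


Lengths: "relax"=5, "tune"=4, "bend"=4, "expense"=7, "act"=3
Sum = 23, Count = 5
Average = 23/5 = 4.60
= avg=4.60, min=3, max=7


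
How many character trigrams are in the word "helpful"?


Word: "helpful" (length 7)
Number of 3-grams = length - 3 + 1 = 7 - 3 + 1
= 5


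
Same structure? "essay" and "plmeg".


Pattern of "essay": [0, 1, 1, 2, 3]
Pattern of "plmeg": [0, 1, 2, 3, 4]
Patterns do not match
Same pattern = No


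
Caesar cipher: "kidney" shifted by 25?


Word: "kidney"
Shift: 25
Each letter → (letter + shift) mod 26:
  'k' (10) + 25 = 9 → 'j'
  'i' (8) + 25 = 7 → 'h'
  'd' (3) + 25 = 2 → 'c'
  'n' (13) + 25 = 12 → 'm'
  'e' (4) + 25 = 3 → 'd'
  'y' (24) + 25 = 23 → 'x'
Result = "jhcmdx"


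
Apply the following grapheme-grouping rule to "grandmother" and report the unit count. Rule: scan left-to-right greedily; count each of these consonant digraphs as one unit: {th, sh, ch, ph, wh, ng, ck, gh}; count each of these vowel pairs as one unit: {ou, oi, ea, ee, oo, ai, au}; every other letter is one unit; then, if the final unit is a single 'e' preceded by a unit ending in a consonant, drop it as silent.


Word: "grandmother" (11 letters)
Left-to-right scan:
  [1] 'g' (letter)
  [2] 'r' (letter)
  [3] 'a' (letter)
  [4] 'n' (letter)
  [5] 'd' (letter)
  [6] 'm' (letter)
  [7] 'o' (letter)
  [8] 'th' (digraph)
  [9] 'e' (letter)
  [10] 'r' (letter)
Units from scan: 10
Sound units = 10 units


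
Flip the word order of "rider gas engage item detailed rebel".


Original: "rider gas engage item detailed rebel"
Words (1..n): rider | gas | engage | item | detailed | rebel
Reversed (n..1): rebel | detailed | item | engage | gas | rider
Result = "rebel detailed item engage gas rider"


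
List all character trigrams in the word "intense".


Word: "intense" (length 7)
Number of trigrams = 7 - 3 + 1 = 5
  Position 0: "int"
  Position 1: "nte"
  Position 2: "ten"
  Position 3: "ens"
  Position 4: "nse"
Trigrams = "int", "nte", "ten", "ens", "nse"


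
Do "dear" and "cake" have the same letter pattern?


Pattern of "dear": [0, 1, 2, 3]
Pattern of "cake": [0, 1, 2, 3]
Patterns match
Same pattern = Yes


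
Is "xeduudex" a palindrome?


Word: "xeduudex"
Reversed: "xeduudex"
Forward == Backward? xeduudex == xeduudex
Palindrome = Yes


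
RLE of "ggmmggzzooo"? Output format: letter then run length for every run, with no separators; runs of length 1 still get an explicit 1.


String: "ggmmggzzooo"
Scanning for consecutive runs:
  'g' x 2
  'm' x 2
  'g' x 2
  'z' x 2
  'o' x 3
RLE = "g2m2g2z2o3"


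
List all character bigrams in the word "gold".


Word: "gold" (length 4)
Number of bigrams = 4 - 2 + 1 = 3
  Position 0: "go"
  Position 1: "ol"
  Position 2: "ld"
Bigrams = "go", "ol", "ld"


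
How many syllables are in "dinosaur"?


Word: "dinosaur"
Syllable breakdown: di | no | saur
Counting: 3 parts
= 3 syllables


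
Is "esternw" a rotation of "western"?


Word: "western", Candidate: "esternw"
Method: check if candidate is substring of word+word
"westernwestern" contains "esternw"? Yes
Is rotation = Yes


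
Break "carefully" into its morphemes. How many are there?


Word: "carefully"
Morphemes: care + -ful + -ly
Each morpheme carries meaning
= 3 morphemes


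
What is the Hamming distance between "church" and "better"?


Comparing character by character (same length = 6):
  Pos 0: 'c' vs 'b' !=
  Pos 1: 'h' vs 'e' !=
  Pos 2: 'u' vs 't' !=
  Pos 3: 'r' vs 't' !=
  Pos 4: 'c' vs 'e' !=
  Pos 5: 'h' vs 'r' !=
Hamming distance = 6


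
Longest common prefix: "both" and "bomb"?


Word 1: "both"
Word 2: "bomb"
Comparing from start:
  Pos 0: 'b' == 'b'
  Pos 1: 'o' == 'o'
  Pos 2: 't' != 'm' (stop)
LCP = "bo" (length 2)


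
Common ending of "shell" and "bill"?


Word 1: "shell"
Word 2: "bill"
Comparing from end:
  Pos -1: 'l' == 'l'
  Pos -2: 'l' == 'l'
  Pos -3: 'e' != 'i' (stop)
LCS = "ll" (length 2)


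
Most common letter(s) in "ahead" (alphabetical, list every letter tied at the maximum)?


Word: "ahead"
Letter counts:
  'a': 2
  'd': 1
  'e': 1
  'h': 1
Maximum count = 2
Most frequent = 'a' (2 times each)


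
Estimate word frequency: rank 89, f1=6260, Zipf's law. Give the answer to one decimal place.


Zipf's law: f(r) = f(1) / r
f(1) = 6260
f(89) = 6260 / 89
= 70.3 occurrences


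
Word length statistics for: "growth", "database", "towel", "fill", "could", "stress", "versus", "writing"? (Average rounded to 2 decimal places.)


Lengths: "growth"=6, "database"=8, "towel"=5, "fill"=4, "could"=5, "stress"=6, "versus"=6, "writing"=7
Sum = 47, Count = 8
Average = 47/8 = 5.88
= avg=5.88, min=4, max=8


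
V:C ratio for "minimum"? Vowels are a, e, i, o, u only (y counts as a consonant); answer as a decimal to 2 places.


Word: "minimum"
Vowels (a,e,i,o,u): 3
Consonants: 4
Ratio = 3/4
= 0.75


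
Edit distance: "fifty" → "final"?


Word 1: "fifty" (length 5)
Word 2: "final" (length 5)
One optimal edit sequence (insert/delete/substitute each cost 1):
  1. keep 'f'
  2. keep 'i'
  3. substitute 'f' -> 'n'  (+1)
  4. substitute 't' -> 'a'  (+1)
  5. substitute 'y' -> 'l'  (+1)
Total edit operations: 3
Edit distance = 3


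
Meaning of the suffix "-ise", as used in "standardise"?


Suffix: -ise
Example: standardise (standard + -ise)
Meaning = to make


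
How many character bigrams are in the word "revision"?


Word: "revision" (length 8)
Number of 2-grams = length - 2 + 1 = 8 - 2 + 1
= 7


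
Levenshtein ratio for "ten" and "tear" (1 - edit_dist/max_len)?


Word 1: "ten" (length 3)
Word 2: "tear" (length 4)
One optimal edit sequence:
  1. keep 't'
  2. keep 'e'
  3. insert 'a'  (+1)
  4. substitute 'n' -> 'r'  (+1)
Edit distance = 2
Max length = max(3, 4) = 4
Similarity = 1 - 2/4
= 0.5000


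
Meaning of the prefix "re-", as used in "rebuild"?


Prefix: re-
As in: rebuild -> re- + build
Meaning = again


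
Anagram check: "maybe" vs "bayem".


Word 1: "maybe" → sorted: abemy
Word 2: "bayem" → sorted: abemy
Same letters? abemy == abemy
Anagram = Yes


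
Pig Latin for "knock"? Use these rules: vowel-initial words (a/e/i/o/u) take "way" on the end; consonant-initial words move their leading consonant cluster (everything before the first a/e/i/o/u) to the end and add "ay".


Word: "knock"
Starts with consonant(s) → move to end, add 'ay'
Consonant cluster: "kn"
Pig Latin = "ockknay"


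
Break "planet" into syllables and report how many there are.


Word: "planet"
Syllable breakdown: plan · et
Counting: 2 parts
= 2 syllables


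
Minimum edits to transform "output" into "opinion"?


Word 1: "output" (length 6)
Word 2: "opinion" (length 7)
One optimal edit sequence (insert/delete/substitute each cost 1):
  1. keep 'o'
  2. insert 'p'  (+1)
  3. substitute 'u' -> 'i'  (+1)
  4. substitute 't' -> 'n'  (+1)
  5. substitute 'p' -> 'i'  (+1)
  6. substitute 'u' -> 'o'  (+1)
  7. substitute 't' -> 'n'  (+1)
Total edit operations: 6
Edit distance = 6


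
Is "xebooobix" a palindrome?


Word: "xebooobix"
Reversed: "xibooobex"
Forward == Backward? xebooobix != xibooobex
Palindrome = No


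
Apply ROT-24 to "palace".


Word: "palace"
Shift: 24
Each letter → (letter + shift) mod 26:
  'p' (15) + 24 = 13 → 'n'
  'a' (0) + 24 = 24 → 'y'
  'l' (11) + 24 = 9 → 'j'
  'a' (0) + 24 = 24 → 'y'
  'c' (2) + 24 = 0 → 'a'
  'e' (4) + 24 = 2 → 'c'
Result = "nyjyac"


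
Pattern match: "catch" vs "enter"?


Pattern of "catch": [0, 1, 2, 0, 3]
Pattern of "enter": [0, 1, 2, 0, 3]
Patterns match
Same pattern = Yes


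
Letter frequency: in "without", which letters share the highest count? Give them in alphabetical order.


Word: "without"
Letter counts:
  'h': 1
  'i': 1
  'o': 1
  't': 2
  'u': 1
  'w': 1
Maximum count = 2
Most frequent = 't' (2 times each)


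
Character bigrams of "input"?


Word: "input" (length 5)
Number of bigrams = 5 - 2 + 1 = 4
  Position 0: "in"
  Position 1: "np"
  Position 2: "pu"
  Position 3: "ut"
Bigrams = "in", "np", "pu", "ut"


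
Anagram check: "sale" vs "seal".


Word 1: "sale" → sorted: aels
Word 2: "seal" → sorted: aels
Same letters? aels == aels
Anagram = Yes


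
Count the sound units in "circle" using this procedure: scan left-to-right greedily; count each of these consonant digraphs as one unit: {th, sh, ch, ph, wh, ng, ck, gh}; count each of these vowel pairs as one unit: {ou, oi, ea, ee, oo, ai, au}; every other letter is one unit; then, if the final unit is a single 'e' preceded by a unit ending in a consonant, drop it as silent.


Word: "circle" (6 letters)
Left-to-right scan:
  [1] 'c' (letter)
  [2] 'i' (letter)
  [3] 'r' (letter)
  [4] 'c' (letter)
  [5] 'l' (letter)
  [6] 'e' (letter)
Units from scan: 6
Final unit is 'e' after a consonant -> drop as silent (-1)
Sound units = 5 units
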